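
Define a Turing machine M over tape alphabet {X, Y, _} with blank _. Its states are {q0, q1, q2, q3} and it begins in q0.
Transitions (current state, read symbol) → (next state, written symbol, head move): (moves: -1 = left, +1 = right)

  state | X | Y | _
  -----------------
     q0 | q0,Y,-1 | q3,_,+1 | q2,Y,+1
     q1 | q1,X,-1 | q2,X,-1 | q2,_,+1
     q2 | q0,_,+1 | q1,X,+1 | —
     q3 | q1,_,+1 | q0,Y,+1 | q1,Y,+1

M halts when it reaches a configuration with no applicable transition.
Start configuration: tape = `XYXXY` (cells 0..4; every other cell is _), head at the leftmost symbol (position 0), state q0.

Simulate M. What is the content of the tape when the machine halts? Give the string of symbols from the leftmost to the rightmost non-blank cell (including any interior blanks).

q0 | __[X]YXXY   read X → write Y, move -1, go to q0
q0 | _[_]YYXXY   read _ → write Y, move +1, go to q2
q2 | _Y[Y]YXXY   read Y → write X, move +1, go to q1
q1 | _YX[Y]XXY   read Y → write X, move -1, go to q2
q2 | _Y[X]XXXY   read X → write _, move +1, go to q0
q0 | _Y_[X]XXY   read X → write Y, move -1, go to q0
q0 | _Y[_]YXXY   read _ → write Y, move +1, go to q2
q2 | _YY[Y]XXY   read Y → write X, move +1, go to q1
q1 | _YYX[X]XY   read X → write X, move -1, go to q1
q1 | _YY[X]XXY   read X → write X, move -1, go to q1
q1 | _Y[Y]XXXY   read Y → write X, move -1, go to q2
q2 | _[Y]XXXXY   read Y → write X, move +1, go to q1
q1 | _X[X]XXXY   read X → write X, move -1, go to q1
q1 | _[X]XXXXY   read X → write X, move -1, go to q1
q1 | [_]XXXXXY   read _ → write _, move +1, go to q2
q2 | _[X]XXXXY   read X → write _, move +1, go to q0
q0 | __[X]XXXY   read X → write Y, move -1, go to q0
q0 | _[_]YXXXY   read _ → write Y, move +1, go to q2
q2 | _Y[Y]XXXY   read Y → write X, move +1, go to q1
q1 | _YX[X]XXY   read X → write X, move -1, go to q1
q1 | _Y[X]XXXY   read X → write X, move -1, go to q1
q1 | _[Y]XXXXY   read Y → write X, move -1, go to q2
q2 | [_]XXXXXY
The non-blank tape span at halt is XXXXXY.

XXXXXY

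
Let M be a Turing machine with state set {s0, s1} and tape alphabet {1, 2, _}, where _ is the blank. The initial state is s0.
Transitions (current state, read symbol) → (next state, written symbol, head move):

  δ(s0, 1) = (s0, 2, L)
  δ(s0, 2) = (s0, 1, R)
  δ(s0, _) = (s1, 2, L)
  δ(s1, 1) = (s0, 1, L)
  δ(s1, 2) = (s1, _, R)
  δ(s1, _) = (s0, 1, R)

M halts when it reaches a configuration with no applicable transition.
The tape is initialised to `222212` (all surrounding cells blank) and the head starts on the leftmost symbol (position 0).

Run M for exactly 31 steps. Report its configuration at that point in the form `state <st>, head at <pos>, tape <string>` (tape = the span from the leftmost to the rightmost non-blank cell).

s0 | ____[2]22212_   read 2 → write 1, move R, go to s0
s0 | ____1[2]2212_   read 2 → write 1, move R, go to s0
s0 | ____11[2]212_   read 2 → write 1, move R, go to s0
s0 | ____111[2]12_   read 2 → write 1, move R, go to s0
s0 | ____1111[1]2_   read 1 → write 2, move L, go to s0
s0 | ____111[1]22_   read 1 → write 2, move L, go to s0
s0 | ____11[1]222_   read 1 → write 2, move L, go to s0
s0 | ____1[1]2222_   read 1 → write 2, move L, go to s0
s0 | ____[1]22222_   read 1 → write 2, move L, go to s0
s0 | ___[_]222222_   read _ → write 2, move L, go to s1
s1 | __[_]2222222_   read _ → write 1, move R, go to s0
s0 | __1[2]222222_   read 2 → write 1, move R, go to s0
s0 | __11[2]22222_   read 2 → write 1, move R, go to s0
s0 | __111[2]2222_   read 2 → write 1, move R, go to s0
s0 | __1111[2]222_   read 2 → write 1, move R, go to s0
s0 | __11111[2]22_   read 2 → write 1, move R, go to s0
s0 | __111111[2]2_   read 2 → write 1, move R, go to s0
s0 | __1111111[2]_   read 2 → write 1, move R, go to s0
s0 | __11111111[_]   read _ → write 2, move L, go to s1
s1 | __1111111[1]2   read 1 → write 1, move L, go to s0
s0 | __111111[1]12   read 1 → write 2, move L, go to s0
s0 | __11111[1]212   read 1 → write 2, move L, go to s0
s0 | __1111[1]2212   read 1 → write 2, move L, go to s0
s0 | __111[1]22212   read 1 → write 2, move L, go to s0
s0 | __11[1]222212   read 1 → write 2, move L, go to s0
s0 | __1[1]2222212   read 1 → write 2, move L, go to s0
s0 | __[1]22222212   read 1 → write 2, move L, go to s0
s0 | _[_]222222212   read _ → write 2, move L, go to s1
s1 | [_]2222222212   read _ → write 1, move R, go to s0
s0 | 1[2]222222212   read 2 → write 1, move R, go to s0
s0 | 11[2]22222212   read 2 → write 1, move R, go to s0
s0 | 111[2]2222212
After 31 steps: state s0, head at -1, tape 11122222212.

state s0, head at -1, tape 11122222212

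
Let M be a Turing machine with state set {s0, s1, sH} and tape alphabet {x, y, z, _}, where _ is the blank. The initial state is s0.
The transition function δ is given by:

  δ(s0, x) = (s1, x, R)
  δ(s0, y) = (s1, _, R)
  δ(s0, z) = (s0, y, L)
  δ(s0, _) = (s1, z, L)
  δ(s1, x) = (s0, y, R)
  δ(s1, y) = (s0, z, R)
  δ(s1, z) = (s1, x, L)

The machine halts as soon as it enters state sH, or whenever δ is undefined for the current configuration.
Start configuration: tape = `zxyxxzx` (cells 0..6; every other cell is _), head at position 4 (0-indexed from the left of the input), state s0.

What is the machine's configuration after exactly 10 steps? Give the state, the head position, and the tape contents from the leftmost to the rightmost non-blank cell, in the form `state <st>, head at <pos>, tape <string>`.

s0 | zxyx[x]zx_   read x → write x, move R, go to s1
s1 | zxyxx[z]x_   read z → write x, move L, go to s1
s1 | zxyx[x]xx_   read x → write y, move R, go to s0
s0 | zxyxy[x]x_   read x → write x, move R, go to s1
s1 | zxyxyx[x]_   read x → write y, move R, go to s0
s0 | zxyxyxy[_]   read _ → write z, move L, go to s1
s1 | zxyxyx[y]z   read y → write z, move R, go to s0
s0 | zxyxyxz[z]   read z → write y, move L, go to s0
s0 | zxyxyx[z]y   read z → write y, move L, go to s0
s0 | zxyxy[x]yy   read x → write x, move R, go to s1
s1 | zxyxyx[y]y
After 10 steps: state s1, head at 6, tape zxyxyxyy.

state s1, head at 6, tape zxyxyxyy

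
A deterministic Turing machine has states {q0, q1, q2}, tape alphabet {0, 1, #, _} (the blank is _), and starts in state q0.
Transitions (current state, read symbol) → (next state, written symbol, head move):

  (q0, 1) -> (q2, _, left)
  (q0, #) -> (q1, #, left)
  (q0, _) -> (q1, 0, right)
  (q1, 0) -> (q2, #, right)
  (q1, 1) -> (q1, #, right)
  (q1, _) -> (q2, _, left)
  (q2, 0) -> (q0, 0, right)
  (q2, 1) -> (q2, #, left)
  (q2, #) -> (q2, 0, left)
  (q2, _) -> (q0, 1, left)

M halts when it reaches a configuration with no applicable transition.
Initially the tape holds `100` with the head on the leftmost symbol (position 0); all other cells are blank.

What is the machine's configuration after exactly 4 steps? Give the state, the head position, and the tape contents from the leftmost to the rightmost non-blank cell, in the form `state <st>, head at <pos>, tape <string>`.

state q1, head at 0, tape 0#_00

q0 | __[1]00   read 1 → write _, move left, go to q2
q2 | _[_]_00   read _ → write 1, move left, go to q0
q0 | [_]1_00   read _ → write 0, move right, go to q1
q1 | 0[1]_00   read 1 → write #, move right, go to q1
q1 | 0#[_]00
After 4 steps: state q1, head at 0, tape 0#_00.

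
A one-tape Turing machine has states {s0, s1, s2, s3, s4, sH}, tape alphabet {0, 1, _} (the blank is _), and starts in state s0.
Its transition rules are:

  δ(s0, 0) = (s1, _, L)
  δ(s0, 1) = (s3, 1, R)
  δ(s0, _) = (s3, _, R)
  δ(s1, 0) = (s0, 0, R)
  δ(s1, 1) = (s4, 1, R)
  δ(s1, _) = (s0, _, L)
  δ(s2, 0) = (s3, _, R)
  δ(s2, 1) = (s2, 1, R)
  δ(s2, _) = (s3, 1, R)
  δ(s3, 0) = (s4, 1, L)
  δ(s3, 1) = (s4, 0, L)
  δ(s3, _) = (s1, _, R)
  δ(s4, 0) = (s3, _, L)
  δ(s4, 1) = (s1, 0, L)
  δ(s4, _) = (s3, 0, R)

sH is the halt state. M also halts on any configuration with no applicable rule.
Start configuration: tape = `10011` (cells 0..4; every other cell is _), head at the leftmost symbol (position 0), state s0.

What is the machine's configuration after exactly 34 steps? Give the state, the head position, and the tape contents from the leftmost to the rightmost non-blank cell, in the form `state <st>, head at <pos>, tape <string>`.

s0 | __[1]0011   read 1 → write 1, move R, go to s3
s3 | __1[0]011   read 0 → write 1, move L, go to s4
s4 | __[1]1011   read 1 → write 0, move L, go to s1
s1 | _[_]01011   read _ → write _, move L, go to s0
s0 | [_]_01011   read _ → write _, move R, go to s3
s3 | _[_]01011   read _ → write _, move R, go to s1
s1 | __[0]1011   read 0 → write 0, move R, go to s0
s0 | __0[1]011   read 1 → write 1, move R, go to s3
s3 | __01[0]11   read 0 → write 1, move L, go to s4
s4 | __0[1]111   read 1 → write 0, move L, go to s1
s1 | __[0]0111   read 0 → write 0, move R, go to s0
s0 | __0[0]111   read 0 → write _, move L, go to s1
s1 | __[0]_111   read 0 → write 0, move R, go to s0
s0 | __0[_]111   read _ → write _, move R, go to s3
s3 | __0_[1]11   read 1 → write 0, move L, go to s4
s4 | __0[_]011   read _ → write 0, move R, go to s3
s3 | __00[0]11   read 0 → write 1, move L, go to s4
s4 | __0[0]111   read 0 → write _, move L, go to s3
s3 | __[0]_111   read 0 → write 1, move L, go to s4
s4 | _[_]1_111   read _ → write 0, move R, go to s3
s3 | _0[1]_111   read 1 → write 0, move L, go to s4
s4 | _[0]0_111   read 0 → write _, move L, go to s3
s3 | [_]_0_111   read _ → write _, move R, go to s1
s1 | _[_]0_111   read _ → write _, move L, go to s0
s0 | [_]_0_111   read _ → write _, move R, go to s3
s3 | _[_]0_111   read _ → write _, move R, go to s1
s1 | __[0]_111   read 0 → write 0, move R, go to s0
s0 | __0[_]111   read _ → write _, move R, go to s3
s3 | __0_[1]11   read 1 → write 0, move L, go to s4
s4 | __0[_]011   read _ → write 0, move R, go to s3
s3 | __00[0]11   read 0 → write 1, move L, go to s4
s4 | __0[0]111   read 0 → write _, move L, go to s3
s3 | __[0]_111   read 0 → write 1, move L, go to s4
s4 | _[_]1_111   read _ → write 0, move R, go to s3
s3 | _0[1]_111
After 34 steps: state s3, head at 0, tape 01_111.

state s3, head at 0, tape 01_111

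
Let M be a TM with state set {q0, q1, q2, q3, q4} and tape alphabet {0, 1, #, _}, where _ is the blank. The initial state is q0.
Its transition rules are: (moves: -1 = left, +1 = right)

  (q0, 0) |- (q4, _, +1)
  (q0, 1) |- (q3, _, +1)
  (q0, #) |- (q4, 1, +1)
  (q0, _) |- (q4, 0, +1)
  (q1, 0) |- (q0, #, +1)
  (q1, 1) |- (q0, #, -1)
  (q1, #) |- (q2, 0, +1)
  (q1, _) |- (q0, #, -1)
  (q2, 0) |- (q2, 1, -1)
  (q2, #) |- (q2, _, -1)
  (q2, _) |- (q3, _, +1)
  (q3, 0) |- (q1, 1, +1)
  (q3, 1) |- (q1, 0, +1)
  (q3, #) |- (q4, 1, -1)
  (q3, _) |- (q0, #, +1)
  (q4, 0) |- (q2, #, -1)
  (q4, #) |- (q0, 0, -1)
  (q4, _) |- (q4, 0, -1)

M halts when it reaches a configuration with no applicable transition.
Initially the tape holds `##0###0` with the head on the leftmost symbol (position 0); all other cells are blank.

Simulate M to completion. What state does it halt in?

q0 | [#]#0###0   read # → write 1, move +1, go to q4
q4 | 1[#]0###0   read # → write 0, move -1, go to q0
q0 | [1]00###0   read 1 → write _, move +1, go to q3
q3 | _[0]0###0   read 0 → write 1, move +1, go to q1
q1 | _1[0]###0   read 0 → write #, move +1, go to q0
q0 | _1#[#]##0   read # → write 1, move +1, go to q4
q4 | _1#1[#]#0   read # → write 0, move -1, go to q0
q0 | _1#[1]0#0   read 1 → write _, move +1, go to q3
q3 | _1#_[0]#0   read 0 → write 1, move +1, go to q1
q1 | _1#_1[#]0   read # → write 0, move +1, go to q2
q2 | _1#_10[0]   read 0 → write 1, move -1, go to q2
q2 | _1#_1[0]1   read 0 → write 1, move -1, go to q2
q2 | _1#_[1]11
No transition is defined for (q2, 1); M halts in state q2.

q2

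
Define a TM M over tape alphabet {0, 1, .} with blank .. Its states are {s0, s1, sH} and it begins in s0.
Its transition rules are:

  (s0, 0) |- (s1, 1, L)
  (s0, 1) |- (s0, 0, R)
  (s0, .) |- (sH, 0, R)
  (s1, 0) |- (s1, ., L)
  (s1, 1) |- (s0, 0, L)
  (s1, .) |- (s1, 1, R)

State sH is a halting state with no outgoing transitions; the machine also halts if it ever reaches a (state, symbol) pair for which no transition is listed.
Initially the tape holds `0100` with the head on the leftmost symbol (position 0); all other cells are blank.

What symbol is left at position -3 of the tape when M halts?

s0 | ...[0]100   read 0 → write 1, move L, go to s1
s1 | ..[.]1100   read . → write 1, move R, go to s1
s1 | ..1[1]100   read 1 → write 0, move L, go to s0
s0 | ..[1]0100   read 1 → write 0, move R, go to s0
s0 | ..0[0]100   read 0 → write 1, move L, go to s1
s1 | ..[0]1100   read 0 → write ., move L, go to s1
s1 | .[.].1100   read . → write 1, move R, go to s1
s1 | .1[.]1100   read . → write 1, move R, go to s1
s1 | .11[1]100   read 1 → write 0, move L, go to s0
s0 | .1[1]0100   read 1 → write 0, move R, go to s0
s0 | .10[0]100   read 0 → write 1, move L, go to s1
s1 | .1[0]1100   read 0 → write ., move L, go to s1
s1 | .[1].1100   read 1 → write 0, move L, go to s0
s0 | [.]0.1100   read . → write 0, move R, go to sH
sH | 0[0].1100
Cell -3 holds 0 when M halts.

0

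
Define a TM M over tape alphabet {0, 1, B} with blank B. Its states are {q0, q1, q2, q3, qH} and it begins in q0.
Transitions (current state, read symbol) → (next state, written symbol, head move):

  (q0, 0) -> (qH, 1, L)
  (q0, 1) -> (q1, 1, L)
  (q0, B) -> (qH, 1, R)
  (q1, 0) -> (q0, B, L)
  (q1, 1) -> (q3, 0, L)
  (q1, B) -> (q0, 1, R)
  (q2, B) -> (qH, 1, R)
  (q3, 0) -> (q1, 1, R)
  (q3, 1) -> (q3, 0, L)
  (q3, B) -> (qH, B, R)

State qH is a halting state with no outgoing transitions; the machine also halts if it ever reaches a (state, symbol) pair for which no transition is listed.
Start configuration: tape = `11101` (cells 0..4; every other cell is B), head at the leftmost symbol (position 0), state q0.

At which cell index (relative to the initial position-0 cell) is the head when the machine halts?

-1

q0 | BB[1]1101   read 1 → write 1, move L, go to q1
q1 | B[B]11101   read B → write 1, move R, go to q0
q0 | B1[1]1101   read 1 → write 1, move L, go to q1
q1 | B[1]11101   read 1 → write 0, move L, go to q3
q3 | [B]011101   read B → write B, move R, go to qH
qH | B[0]11101
At halt the head is at cell -1.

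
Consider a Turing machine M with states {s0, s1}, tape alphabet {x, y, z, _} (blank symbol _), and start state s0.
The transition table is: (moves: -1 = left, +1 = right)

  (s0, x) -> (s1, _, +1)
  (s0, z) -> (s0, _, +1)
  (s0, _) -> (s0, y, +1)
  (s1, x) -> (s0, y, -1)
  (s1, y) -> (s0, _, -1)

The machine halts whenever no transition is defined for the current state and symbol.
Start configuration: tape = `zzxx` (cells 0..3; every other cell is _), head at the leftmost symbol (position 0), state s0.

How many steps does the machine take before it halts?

state=s0 head=0 tape=[z]zxx   (s0,z)→(s0,_,+1)
state=s0 head=1 tape=_[z]xx   (s0,z)→(s0,_,+1)
state=s0 head=2 tape=__[x]x   (s0,x)→(s1,_,+1)
state=s1 head=3 tape=___[x]   (s1,x)→(s0,y,-1)
state=s0 head=2 tape=__[_]y   (s0,_)→(s0,y,+1)
state=s0 head=3 tape=__y[y]
M halts after 5 transitions.

5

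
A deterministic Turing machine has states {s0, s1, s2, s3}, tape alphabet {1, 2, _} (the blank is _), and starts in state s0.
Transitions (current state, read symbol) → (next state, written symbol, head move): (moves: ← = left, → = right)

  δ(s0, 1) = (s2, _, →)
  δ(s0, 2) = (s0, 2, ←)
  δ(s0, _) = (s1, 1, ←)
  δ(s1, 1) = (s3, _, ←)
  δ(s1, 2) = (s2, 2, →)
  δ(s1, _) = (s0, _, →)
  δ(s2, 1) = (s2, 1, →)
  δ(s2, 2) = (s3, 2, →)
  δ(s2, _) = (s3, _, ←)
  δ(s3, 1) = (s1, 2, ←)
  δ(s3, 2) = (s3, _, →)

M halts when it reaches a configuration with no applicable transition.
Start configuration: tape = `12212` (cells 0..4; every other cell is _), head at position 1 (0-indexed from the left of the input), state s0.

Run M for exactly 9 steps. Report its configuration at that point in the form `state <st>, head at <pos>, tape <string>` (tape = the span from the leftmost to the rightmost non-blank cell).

state s2, head at 2, tape 2122

s0 | 1[2]212   read 2 → write 2, move ←, go to s0
s0 | [1]2212   read 1 → write _, move →, go to s2
s2 | _[2]212   read 2 → write 2, move →, go to s3
s3 | _2[2]12   read 2 → write _, move →, go to s3
s3 | _2_[1]2   read 1 → write 2, move ←, go to s1
s1 | _2[_]22   read _ → write _, move →, go to s0
s0 | _2_[2]2   read 2 → write 2, move ←, go to s0
s0 | _2[_]22   read _ → write 1, move ←, go to s1
s1 | _[2]122   read 2 → write 2, move →, go to s2
s2 | _2[1]22
After 9 steps: state s2, head at 2, tape 2122.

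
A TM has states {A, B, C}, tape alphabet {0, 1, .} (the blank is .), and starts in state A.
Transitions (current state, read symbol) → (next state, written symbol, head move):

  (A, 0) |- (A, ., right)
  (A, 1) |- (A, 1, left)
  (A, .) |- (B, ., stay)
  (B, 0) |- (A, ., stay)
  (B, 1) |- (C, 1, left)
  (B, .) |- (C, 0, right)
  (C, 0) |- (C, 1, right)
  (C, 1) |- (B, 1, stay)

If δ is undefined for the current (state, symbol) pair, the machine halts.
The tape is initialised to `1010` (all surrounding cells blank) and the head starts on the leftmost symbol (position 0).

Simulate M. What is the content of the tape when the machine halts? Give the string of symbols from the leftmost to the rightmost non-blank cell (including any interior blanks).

state=A head=0 tape=..[1]010   (A,1)→(A,1,left)
state=A head=-1 tape=.[.]1010   (A,.)→(B,.,stay)
state=B head=-1 tape=.[.]1010   (B,.)→(C,0,right)
state=C head=0 tape=.0[1]010   (C,1)→(B,1,stay)
state=B head=0 tape=.0[1]010   (B,1)→(C,1,left)
state=C head=-1 tape=.[0]1010   (C,0)→(C,1,right)
state=C head=0 tape=.1[1]010   (C,1)→(B,1,stay)
state=B head=0 tape=.1[1]010   (B,1)→(C,1,left)
state=C head=-1 tape=.[1]1010   (C,1)→(B,1,stay)
state=B head=-1 tape=.[1]1010   (B,1)→(C,1,left)
state=C head=-2 tape=[.]11010
The non-blank tape span at halt is 11010.

11010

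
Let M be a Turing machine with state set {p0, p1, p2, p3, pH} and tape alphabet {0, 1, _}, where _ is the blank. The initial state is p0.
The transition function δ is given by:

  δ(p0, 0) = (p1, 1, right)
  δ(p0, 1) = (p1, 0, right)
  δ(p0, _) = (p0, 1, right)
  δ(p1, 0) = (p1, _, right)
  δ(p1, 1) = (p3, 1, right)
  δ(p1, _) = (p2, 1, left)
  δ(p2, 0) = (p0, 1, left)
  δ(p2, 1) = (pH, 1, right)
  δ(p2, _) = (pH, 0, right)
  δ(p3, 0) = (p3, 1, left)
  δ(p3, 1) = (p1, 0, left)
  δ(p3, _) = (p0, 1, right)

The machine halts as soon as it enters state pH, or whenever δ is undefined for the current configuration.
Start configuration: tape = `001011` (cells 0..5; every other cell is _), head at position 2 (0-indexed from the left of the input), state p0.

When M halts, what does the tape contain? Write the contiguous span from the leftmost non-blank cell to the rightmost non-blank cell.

state=p0 head=2 tape=00[1]011   (p0,1)→(p1,0,right)
state=p1 head=3 tape=000[0]11   (p1,0)→(p1,_,right)
state=p1 head=4 tape=000_[1]1   (p1,1)→(p3,1,right)
state=p3 head=5 tape=000_1[1]   (p3,1)→(p1,0,left)
state=p1 head=4 tape=000_[1]0   (p1,1)→(p3,1,right)
state=p3 head=5 tape=000_1[0]   (p3,0)→(p3,1,left)
state=p3 head=4 tape=000_[1]1   (p3,1)→(p1,0,left)
state=p1 head=3 tape=000[_]01   (p1,_)→(p2,1,left)
state=p2 head=2 tape=00[0]101   (p2,0)→(p0,1,left)
state=p0 head=1 tape=0[0]1101   (p0,0)→(p1,1,right)
state=p1 head=2 tape=01[1]101   (p1,1)→(p3,1,right)
state=p3 head=3 tape=011[1]01   (p3,1)→(p1,0,left)
state=p1 head=2 tape=01[1]001   (p1,1)→(p3,1,right)
state=p3 head=3 tape=011[0]01   (p3,0)→(p3,1,left)
state=p3 head=2 tape=01[1]101   (p3,1)→(p1,0,left)
state=p1 head=1 tape=0[1]0101   (p1,1)→(p3,1,right)
state=p3 head=2 tape=01[0]101   (p3,0)→(p3,1,left)
state=p3 head=1 tape=0[1]1101   (p3,1)→(p1,0,left)
state=p1 head=0 tape=[0]01101   (p1,0)→(p1,_,right)
state=p1 head=1 tape=_[0]1101   (p1,0)→(p1,_,right)
state=p1 head=2 tape=__[1]101   (p1,1)→(p3,1,right)
state=p3 head=3 tape=__1[1]01   (p3,1)→(p1,0,left)
state=p1 head=2 tape=__[1]001   (p1,1)→(p3,1,right)
state=p3 head=3 tape=__1[0]01   (p3,0)→(p3,1,left)
state=p3 head=2 tape=__[1]101   (p3,1)→(p1,0,left)
state=p1 head=1 tape=_[_]0101   (p1,_)→(p2,1,left)
state=p2 head=0 tape=[_]10101   (p2,_)→(pH,0,right)
state=pH head=1 tape=0[1]0101
The non-blank tape span at halt is 010101.

010101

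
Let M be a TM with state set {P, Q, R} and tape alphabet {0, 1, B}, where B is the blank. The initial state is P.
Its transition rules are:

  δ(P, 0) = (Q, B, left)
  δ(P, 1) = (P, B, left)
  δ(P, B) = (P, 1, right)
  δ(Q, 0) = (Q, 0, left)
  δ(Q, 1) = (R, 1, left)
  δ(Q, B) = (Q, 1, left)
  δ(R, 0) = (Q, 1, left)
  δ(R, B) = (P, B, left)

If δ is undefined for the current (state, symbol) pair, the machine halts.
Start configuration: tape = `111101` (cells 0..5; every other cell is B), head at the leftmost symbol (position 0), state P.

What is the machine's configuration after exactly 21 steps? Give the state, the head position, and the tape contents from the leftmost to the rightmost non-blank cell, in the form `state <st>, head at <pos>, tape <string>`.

state P, head at 3, tape 111111101

state=P head=0 tape=BBB[1]11101   (P,1)→(P,B,left)
state=P head=-1 tape=BB[B]B11101   (P,B)→(P,1,right)
state=P head=0 tape=BB1[B]11101   (P,B)→(P,1,right)
state=P head=1 tape=BB11[1]1101   (P,1)→(P,B,left)
state=P head=0 tape=BB1[1]B1101   (P,1)→(P,B,left)
state=P head=-1 tape=BB[1]BB1101   (P,1)→(P,B,left)
state=P head=-2 tape=B[B]BBB1101   (P,B)→(P,1,right)
state=P head=-1 tape=B1[B]BB1101   (P,B)→(P,1,right)
state=P head=0 tape=B11[B]B1101   (P,B)→(P,1,right)
state=P head=1 tape=B111[B]1101   (P,B)→(P,1,right)
state=P head=2 tape=B1111[1]101   (P,1)→(P,B,left)
state=P head=1 tape=B111[1]B101   (P,1)→(P,B,left)
state=P head=0 tape=B11[1]BB101   (P,1)→(P,B,left)
state=P head=-1 tape=B1[1]BBB101   (P,1)→(P,B,left)
state=P head=-2 tape=B[1]BBBB101   (P,1)→(P,B,left)
state=P head=-3 tape=[B]BBBBB101   (P,B)→(P,1,right)
state=P head=-2 tape=1[B]BBBB101   (P,B)→(P,1,right)
state=P head=-1 tape=11[B]BBB101   (P,B)→(P,1,right)
state=P head=0 tape=111[B]BB101   (P,B)→(P,1,right)
state=P head=1 tape=1111[B]B101   (P,B)→(P,1,right)
state=P head=2 tape=11111[B]101   (P,B)→(P,1,right)
state=P head=3 tape=111111[1]01
After 21 steps: state P, head at 3, tape 111111101.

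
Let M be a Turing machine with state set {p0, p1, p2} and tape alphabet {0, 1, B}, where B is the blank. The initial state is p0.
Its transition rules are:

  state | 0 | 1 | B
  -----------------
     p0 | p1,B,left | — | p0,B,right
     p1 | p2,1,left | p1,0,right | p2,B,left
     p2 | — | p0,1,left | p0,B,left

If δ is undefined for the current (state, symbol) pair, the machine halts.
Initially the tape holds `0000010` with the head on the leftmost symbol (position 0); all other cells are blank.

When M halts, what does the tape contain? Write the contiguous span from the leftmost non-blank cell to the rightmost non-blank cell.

10

state=p0 head=0 tape=BBB[0]000010   (p0,0)→(p1,B,left)
state=p1 head=-1 tape=BB[B]B000010   (p1,B)→(p2,B,left)
state=p2 head=-2 tape=B[B]BB000010   (p2,B)→(p0,B,left)
state=p0 head=-3 tape=[B]BBB000010   (p0,B)→(p0,B,right)
state=p0 head=-2 tape=B[B]BB000010   (p0,B)→(p0,B,right)
state=p0 head=-1 tape=BB[B]B000010   (p0,B)→(p0,B,right)
state=p0 head=0 tape=BBB[B]000010   (p0,B)→(p0,B,right)
state=p0 head=1 tape=BBBB[0]00010   (p0,0)→(p1,B,left)
state=p1 head=0 tape=BBB[B]B00010   (p1,B)→(p2,B,left)
state=p2 head=-1 tape=BB[B]BB00010   (p2,B)→(p0,B,left)
state=p0 head=-2 tape=B[B]BBB00010   (p0,B)→(p0,B,right)
state=p0 head=-1 tape=BB[B]BB00010   (p0,B)→(p0,B,right)
state=p0 head=0 tape=BBB[B]B00010   (p0,B)→(p0,B,right)
state=p0 head=1 tape=BBBB[B]00010   (p0,B)→(p0,B,right)
state=p0 head=2 tape=BBBBB[0]0010   (p0,0)→(p1,B,left)
state=p1 head=1 tape=BBBB[B]B0010   (p1,B)→(p2,B,left)
state=p2 head=0 tape=BBB[B]BB0010   (p2,B)→(p0,B,left)
state=p0 head=-1 tape=BB[B]BBB0010   (p0,B)→(p0,B,right)
state=p0 head=0 tape=BBB[B]BB0010   (p0,B)→(p0,B,right)
state=p0 head=1 tape=BBBB[B]B0010   (p0,B)→(p0,B,right)
state=p0 head=2 tape=BBBBB[B]0010   (p0,B)→(p0,B,right)
state=p0 head=3 tape=BBBBBB[0]010   (p0,0)→(p1,B,left)
state=p1 head=2 tape=BBBBB[B]B010   (p1,B)→(p2,B,left)
state=p2 head=1 tape=BBBB[B]BB010   (p2,B)→(p0,B,left)
state=p0 head=0 tape=BBB[B]BBB010   (p0,B)→(p0,B,right)
state=p0 head=1 tape=BBBB[B]BB010   (p0,B)→(p0,B,right)
state=p0 head=2 tape=BBBBB[B]B010   (p0,B)→(p0,B,right)
state=p0 head=3 tape=BBBBBB[B]010   (p0,B)→(p0,B,right)
state=p0 head=4 tape=BBBBBBB[0]10   (p0,0)→(p1,B,left)
state=p1 head=3 tape=BBBBBB[B]B10   (p1,B)→(p2,B,left)
state=p2 head=2 tape=BBBBB[B]BB10   (p2,B)→(p0,B,left)
state=p0 head=1 tape=BBBB[B]BBB10   (p0,B)→(p0,B,right)
state=p0 head=2 tape=BBBBB[B]BB10   (p0,B)→(p0,B,right)
state=p0 head=3 tape=BBBBBB[B]B10   (p0,B)→(p0,B,right)
state=p0 head=4 tape=BBBBBBB[B]10   (p0,B)→(p0,B,right)
state=p0 head=5 tape=BBBBBBBB[1]0
The non-blank tape span at halt is 10.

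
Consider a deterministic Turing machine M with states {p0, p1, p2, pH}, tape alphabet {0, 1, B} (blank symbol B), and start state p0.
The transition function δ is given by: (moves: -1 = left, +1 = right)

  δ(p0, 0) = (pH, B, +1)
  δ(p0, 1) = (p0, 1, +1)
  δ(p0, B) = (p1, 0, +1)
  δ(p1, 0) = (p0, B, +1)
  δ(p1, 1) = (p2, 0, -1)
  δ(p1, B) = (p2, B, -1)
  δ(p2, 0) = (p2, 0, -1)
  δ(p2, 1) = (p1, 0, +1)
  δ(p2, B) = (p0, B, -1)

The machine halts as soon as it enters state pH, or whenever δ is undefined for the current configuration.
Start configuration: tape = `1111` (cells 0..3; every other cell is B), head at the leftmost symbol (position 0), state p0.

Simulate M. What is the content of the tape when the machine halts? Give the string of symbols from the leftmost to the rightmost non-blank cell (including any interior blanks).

111BB0

state=p0 head=0 tape=[1]111BBB   (p0,1)→(p0,1,+1)
state=p0 head=1 tape=1[1]11BBB   (p0,1)→(p0,1,+1)
state=p0 head=2 tape=11[1]1BBB   (p0,1)→(p0,1,+1)
state=p0 head=3 tape=111[1]BBB   (p0,1)→(p0,1,+1)
state=p0 head=4 tape=1111[B]BB   (p0,B)→(p1,0,+1)
state=p1 head=5 tape=11110[B]B   (p1,B)→(p2,B,-1)
state=p2 head=4 tape=1111[0]BB   (p2,0)→(p2,0,-1)
state=p2 head=3 tape=111[1]0BB   (p2,1)→(p1,0,+1)
state=p1 head=4 tape=1110[0]BB   (p1,0)→(p0,B,+1)
state=p0 head=5 tape=1110B[B]B   (p0,B)→(p1,0,+1)
state=p1 head=6 tape=1110B0[B]   (p1,B)→(p2,B,-1)
state=p2 head=5 tape=1110B[0]B   (p2,0)→(p2,0,-1)
state=p2 head=4 tape=1110[B]0B   (p2,B)→(p0,B,-1)
state=p0 head=3 tape=111[0]B0B   (p0,0)→(pH,B,+1)
state=pH head=4 tape=111B[B]0B
The non-blank tape span at halt is 111BB0.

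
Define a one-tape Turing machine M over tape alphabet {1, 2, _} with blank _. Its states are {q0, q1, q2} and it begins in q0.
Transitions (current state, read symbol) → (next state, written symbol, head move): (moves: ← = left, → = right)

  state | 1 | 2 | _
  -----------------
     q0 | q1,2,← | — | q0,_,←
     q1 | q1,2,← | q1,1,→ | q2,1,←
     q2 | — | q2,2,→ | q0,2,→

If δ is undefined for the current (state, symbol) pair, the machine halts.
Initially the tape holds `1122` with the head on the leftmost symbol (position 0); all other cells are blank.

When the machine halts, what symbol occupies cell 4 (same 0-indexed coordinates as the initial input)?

q0 | ____[1]122_   read 1 → write 2, move ←, go to q1
q1 | ___[_]2122_   read _ → write 1, move ←, go to q2
q2 | __[_]12122_   read _ → write 2, move →, go to q0
q0 | __2[1]2122_   read 1 → write 2, move ←, go to q1
q1 | __[2]22122_   read 2 → write 1, move →, go to q1
q1 | __1[2]2122_   read 2 → write 1, move →, go to q1
q1 | __11[2]122_   read 2 → write 1, move →, go to q1
q1 | __111[1]22_   read 1 → write 2, move ←, go to q1
q1 | __11[1]222_   read 1 → write 2, move ←, go to q1
q1 | __1[1]2222_   read 1 → write 2, move ←, go to q1
q1 | __[1]22222_   read 1 → write 2, move ←, go to q1
q1 | _[_]222222_   read _ → write 1, move ←, go to q2
q2 | [_]1222222_   read _ → write 2, move →, go to q0
q0 | 2[1]222222_   read 1 → write 2, move ←, go to q1
q1 | [2]2222222_   read 2 → write 1, move →, go to q1
q1 | 1[2]222222_   read 2 → write 1, move →, go to q1
q1 | 11[2]22222_   read 2 → write 1, move →, go to q1
q1 | 111[2]2222_   read 2 → write 1, move →, go to q1
q1 | 1111[2]222_   read 2 → write 1, move →, go to q1
q1 | 11111[2]22_   read 2 → write 1, move →, go to q1
q1 | 111111[2]2_   read 2 → write 1, move →, go to q1
q1 | 1111111[2]_   read 2 → write 1, move →, go to q1
q1 | 11111111[_]   read _ → write 1, move ←, go to q2
q2 | 1111111[1]1
Cell 4 holds 1 when M halts.

1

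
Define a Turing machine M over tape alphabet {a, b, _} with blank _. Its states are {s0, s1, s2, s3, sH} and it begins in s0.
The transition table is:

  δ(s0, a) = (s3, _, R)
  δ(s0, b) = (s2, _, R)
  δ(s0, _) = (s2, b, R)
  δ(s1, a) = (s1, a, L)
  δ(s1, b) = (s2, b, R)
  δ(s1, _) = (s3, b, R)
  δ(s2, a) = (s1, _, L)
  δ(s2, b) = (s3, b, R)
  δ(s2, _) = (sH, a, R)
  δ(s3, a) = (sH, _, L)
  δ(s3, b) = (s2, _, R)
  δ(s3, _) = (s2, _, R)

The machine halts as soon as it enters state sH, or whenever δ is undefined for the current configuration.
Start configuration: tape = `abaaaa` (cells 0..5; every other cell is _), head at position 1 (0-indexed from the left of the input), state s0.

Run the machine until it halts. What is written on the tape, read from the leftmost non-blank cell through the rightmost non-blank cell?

state=s0 head=1 tape=a[b]aaaa__   (s0,b)→(s2,_,R)
state=s2 head=2 tape=a_[a]aaa__   (s2,a)→(s1,_,L)
state=s1 head=1 tape=a[_]_aaa__   (s1,_)→(s3,b,R)
state=s3 head=2 tape=ab[_]aaa__   (s3,_)→(s2,_,R)
state=s2 head=3 tape=ab_[a]aa__   (s2,a)→(s1,_,L)
state=s1 head=2 tape=ab[_]_aa__   (s1,_)→(s3,b,R)
state=s3 head=3 tape=abb[_]aa__   (s3,_)→(s2,_,R)
state=s2 head=4 tape=abb_[a]a__   (s2,a)→(s1,_,L)
state=s1 head=3 tape=abb[_]_a__   (s1,_)→(s3,b,R)
state=s3 head=4 tape=abbb[_]a__   (s3,_)→(s2,_,R)
state=s2 head=5 tape=abbb_[a]__   (s2,a)→(s1,_,L)
state=s1 head=4 tape=abbb[_]___   (s1,_)→(s3,b,R)
state=s3 head=5 tape=abbbb[_]__   (s3,_)→(s2,_,R)
state=s2 head=6 tape=abbbb_[_]_   (s2,_)→(sH,a,R)
state=sH head=7 tape=abbbb_a[_]
The non-blank tape span at halt is abbbb_a.

abbbb_a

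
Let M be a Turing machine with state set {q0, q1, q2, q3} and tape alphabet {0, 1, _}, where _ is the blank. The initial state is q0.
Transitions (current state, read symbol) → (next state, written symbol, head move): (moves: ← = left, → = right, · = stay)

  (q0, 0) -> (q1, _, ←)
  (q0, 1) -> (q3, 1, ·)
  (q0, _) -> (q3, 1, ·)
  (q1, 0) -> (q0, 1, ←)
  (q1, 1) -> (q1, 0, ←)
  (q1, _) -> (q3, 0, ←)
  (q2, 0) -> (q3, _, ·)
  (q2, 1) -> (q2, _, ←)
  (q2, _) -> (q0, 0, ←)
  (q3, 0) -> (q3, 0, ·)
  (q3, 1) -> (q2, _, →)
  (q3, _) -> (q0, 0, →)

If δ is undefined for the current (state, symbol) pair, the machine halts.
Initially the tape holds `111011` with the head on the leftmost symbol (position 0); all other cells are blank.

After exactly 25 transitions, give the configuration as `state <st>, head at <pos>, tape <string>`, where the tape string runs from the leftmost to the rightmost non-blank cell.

state=q0 head=0 tape=____[1]11011   (q0,1)→(q3,1,·)
state=q3 head=0 tape=____[1]11011   (q3,1)→(q2,_,→)
state=q2 head=1 tape=_____[1]1011   (q2,1)→(q2,_,←)
state=q2 head=0 tape=____[_]_1011   (q2,_)→(q0,0,←)
state=q0 head=-1 tape=___[_]0_1011   (q0,_)→(q3,1,·)
state=q3 head=-1 tape=___[1]0_1011   (q3,1)→(q2,_,→)
state=q2 head=0 tape=____[0]_1011   (q2,0)→(q3,_,·)
state=q3 head=0 tape=____[_]_1011   (q3,_)→(q0,0,→)
state=q0 head=1 tape=____0[_]1011   (q0,_)→(q3,1,·)
state=q3 head=1 tape=____0[1]1011   (q3,1)→(q2,_,→)
state=q2 head=2 tape=____0_[1]011   (q2,1)→(q2,_,←)
state=q2 head=1 tape=____0[_]_011   (q2,_)→(q0,0,←)
state=q0 head=0 tape=____[0]0_011   (q0,0)→(q1,_,←)
state=q1 head=-1 tape=___[_]_0_011   (q1,_)→(q3,0,←)
state=q3 head=-2 tape=__[_]0_0_011   (q3,_)→(q0,0,→)
state=q0 head=-1 tape=__0[0]_0_011   (q0,0)→(q1,_,←)
state=q1 head=-2 tape=__[0]__0_011   (q1,0)→(q0,1,←)
state=q0 head=-3 tape=_[_]1__0_011   (q0,_)→(q3,1,·)
state=q3 head=-3 tape=_[1]1__0_011   (q3,1)→(q2,_,→)
state=q2 head=-2 tape=__[1]__0_011   (q2,1)→(q2,_,←)
state=q2 head=-3 tape=_[_]___0_011   (q2,_)→(q0,0,←)
state=q0 head=-4 tape=[_]0___0_011   (q0,_)→(q3,1,·)
state=q3 head=-4 tape=[1]0___0_011   (q3,1)→(q2,_,→)
state=q2 head=-3 tape=_[0]___0_011   (q2,0)→(q3,_,·)
state=q3 head=-3 tape=_[_]___0_011   (q3,_)→(q0,0,→)
state=q0 head=-2 tape=_0[_]__0_011
After 25 steps: state q0, head at -2, tape 0___0_011.

state q0, head at -2, tape 0___0_011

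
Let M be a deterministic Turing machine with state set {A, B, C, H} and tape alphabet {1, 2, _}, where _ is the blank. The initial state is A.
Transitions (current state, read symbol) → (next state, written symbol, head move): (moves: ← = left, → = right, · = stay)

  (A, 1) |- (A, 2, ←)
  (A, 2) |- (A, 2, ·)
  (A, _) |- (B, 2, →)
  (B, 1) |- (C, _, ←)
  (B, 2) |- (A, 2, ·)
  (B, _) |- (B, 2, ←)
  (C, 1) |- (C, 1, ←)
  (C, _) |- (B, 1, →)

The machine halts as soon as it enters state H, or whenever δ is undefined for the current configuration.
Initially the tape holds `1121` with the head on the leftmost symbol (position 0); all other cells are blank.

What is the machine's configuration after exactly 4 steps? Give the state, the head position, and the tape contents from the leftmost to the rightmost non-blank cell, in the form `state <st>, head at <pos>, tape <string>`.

A | _[1]121   read 1 → write 2, move ←, go to A
A | [_]2121   read _ → write 2, move →, go to B
B | 2[2]121   read 2 → write 2, move ·, go to A
A | 2[2]121   read 2 → write 2, move ·, go to A
A | 2[2]121
After 4 steps: state A, head at 0, tape 22121.

state A, head at 0, tape 22121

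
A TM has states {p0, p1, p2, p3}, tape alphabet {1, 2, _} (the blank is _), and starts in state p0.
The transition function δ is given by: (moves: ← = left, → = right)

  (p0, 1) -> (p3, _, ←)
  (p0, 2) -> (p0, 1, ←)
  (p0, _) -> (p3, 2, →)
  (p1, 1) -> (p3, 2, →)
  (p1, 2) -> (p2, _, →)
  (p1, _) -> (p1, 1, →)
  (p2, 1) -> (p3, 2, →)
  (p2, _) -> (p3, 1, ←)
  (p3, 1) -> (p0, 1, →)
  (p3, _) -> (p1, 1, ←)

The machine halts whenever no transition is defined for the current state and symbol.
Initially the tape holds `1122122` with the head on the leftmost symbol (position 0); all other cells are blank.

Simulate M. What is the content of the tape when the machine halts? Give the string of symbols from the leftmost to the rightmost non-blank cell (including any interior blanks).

p0 | __[1]122122   read 1 → write _, move ←, go to p3
p3 | _[_]_122122   read _ → write 1, move ←, go to p1
p1 | [_]1_122122   read _ → write 1, move →, go to p1
p1 | 1[1]_122122   read 1 → write 2, move →, go to p3
p3 | 12[_]122122   read _ → write 1, move ←, go to p1
p1 | 1[2]1122122   read 2 → write _, move →, go to p2
p2 | 1_[1]122122   read 1 → write 2, move →, go to p3
p3 | 1_2[1]22122   read 1 → write 1, move →, go to p0
p0 | 1_21[2]2122   read 2 → write 1, move ←, go to p0
p0 | 1_2[1]12122   read 1 → write _, move ←, go to p3
p3 | 1_[2]_12122
The non-blank tape span at halt is 1_2_12122.

1_2_12122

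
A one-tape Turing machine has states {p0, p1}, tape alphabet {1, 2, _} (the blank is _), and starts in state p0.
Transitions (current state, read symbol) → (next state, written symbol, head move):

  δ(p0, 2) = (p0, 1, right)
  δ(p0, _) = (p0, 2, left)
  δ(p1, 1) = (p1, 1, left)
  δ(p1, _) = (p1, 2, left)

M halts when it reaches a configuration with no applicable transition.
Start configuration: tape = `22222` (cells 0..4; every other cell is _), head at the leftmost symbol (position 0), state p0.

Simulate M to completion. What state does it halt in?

p0

state=p0 head=0 tape=[2]2222_   (p0,2)→(p0,1,right)
state=p0 head=1 tape=1[2]222_   (p0,2)→(p0,1,right)
state=p0 head=2 tape=11[2]22_   (p0,2)→(p0,1,right)
state=p0 head=3 tape=111[2]2_   (p0,2)→(p0,1,right)
state=p0 head=4 tape=1111[2]_   (p0,2)→(p0,1,right)
state=p0 head=5 tape=11111[_]   (p0,_)→(p0,2,left)
state=p0 head=4 tape=1111[1]2
No transition is defined for (p0, 1); M halts in state p0.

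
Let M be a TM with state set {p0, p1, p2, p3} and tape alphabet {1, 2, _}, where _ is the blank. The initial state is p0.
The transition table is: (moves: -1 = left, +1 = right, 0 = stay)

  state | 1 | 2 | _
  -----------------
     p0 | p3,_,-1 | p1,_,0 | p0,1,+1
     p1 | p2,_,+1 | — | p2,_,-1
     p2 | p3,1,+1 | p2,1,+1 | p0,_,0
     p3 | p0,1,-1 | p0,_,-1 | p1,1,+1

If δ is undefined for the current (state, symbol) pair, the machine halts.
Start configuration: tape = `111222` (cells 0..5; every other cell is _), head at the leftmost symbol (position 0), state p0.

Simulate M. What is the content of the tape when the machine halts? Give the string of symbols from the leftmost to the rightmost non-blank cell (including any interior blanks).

p0 | _[1]11222   read 1 → write _, move -1, go to p3
p3 | [_]_11222   read _ → write 1, move +1, go to p1
p1 | 1[_]11222   read _ → write _, move -1, go to p2
p2 | [1]_11222   read 1 → write 1, move +1, go to p3
p3 | 1[_]11222   read _ → write 1, move +1, go to p1
p1 | 11[1]1222   read 1 → write _, move +1, go to p2
p2 | 11_[1]222   read 1 → write 1, move +1, go to p3
p3 | 11_1[2]22   read 2 → write _, move -1, go to p0
p0 | 11_[1]_22   read 1 → write _, move -1, go to p3
p3 | 11[_]__22   read _ → write 1, move +1, go to p1
p1 | 111[_]_22   read _ → write _, move -1, go to p2
p2 | 11[1]__22   read 1 → write 1, move +1, go to p3
p3 | 111[_]_22   read _ → write 1, move +1, go to p1
p1 | 1111[_]22   read _ → write _, move -1, go to p2
p2 | 111[1]_22   read 1 → write 1, move +1, go to p3
p3 | 1111[_]22   read _ → write 1, move +1, go to p1
p1 | 11111[2]2
The non-blank tape span at halt is 1111122.

1111122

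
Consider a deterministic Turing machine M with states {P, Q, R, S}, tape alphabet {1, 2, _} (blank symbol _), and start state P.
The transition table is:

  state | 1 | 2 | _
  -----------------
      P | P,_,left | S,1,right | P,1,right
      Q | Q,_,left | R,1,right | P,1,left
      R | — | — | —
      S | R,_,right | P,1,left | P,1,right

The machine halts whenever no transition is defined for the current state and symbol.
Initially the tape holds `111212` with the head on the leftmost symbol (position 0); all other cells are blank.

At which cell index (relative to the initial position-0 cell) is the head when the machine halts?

5

P | ___[1]11212   read 1 → write _, move left, go to P
P | __[_]_11212   read _ → write 1, move right, go to P
P | __1[_]11212   read _ → write 1, move right, go to P
P | __11[1]1212   read 1 → write _, move left, go to P
P | __1[1]_1212   read 1 → write _, move left, go to P
P | __[1]__1212   read 1 → write _, move left, go to P
P | _[_]___1212   read _ → write 1, move right, go to P
P | _1[_]__1212   read _ → write 1, move right, go to P
P | _11[_]_1212   read _ → write 1, move right, go to P
P | _111[_]1212   read _ → write 1, move right, go to P
P | _1111[1]212   read 1 → write _, move left, go to P
P | _111[1]_212   read 1 → write _, move left, go to P
P | _11[1]__212   read 1 → write _, move left, go to P
P | _1[1]___212   read 1 → write _, move left, go to P
P | _[1]____212   read 1 → write _, move left, go to P
P | [_]_____212   read _ → write 1, move right, go to P
P | 1[_]____212   read _ → write 1, move right, go to P
P | 11[_]___212   read _ → write 1, move right, go to P
P | 111[_]__212   read _ → write 1, move right, go to P
P | 1111[_]_212   read _ → write 1, move right, go to P
P | 11111[_]212   read _ → write 1, move right, go to P
P | 111111[2]12   read 2 → write 1, move right, go to S
S | 1111111[1]2   read 1 → write _, move right, go to R
R | 1111111_[2]
At halt the head is at cell 5.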